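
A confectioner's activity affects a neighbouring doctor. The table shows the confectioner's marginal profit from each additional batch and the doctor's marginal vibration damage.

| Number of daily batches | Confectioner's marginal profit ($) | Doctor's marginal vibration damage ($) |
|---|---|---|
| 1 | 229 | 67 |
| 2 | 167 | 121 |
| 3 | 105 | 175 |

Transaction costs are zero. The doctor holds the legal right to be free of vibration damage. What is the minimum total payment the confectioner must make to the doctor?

$188

Efficient level: marginal profit ≥ marginal vibration damage through level 2, so k* = 2.
With the doctor holding the right, the confectioner must at least compensate total damage at k*: 67 + 121 = 188.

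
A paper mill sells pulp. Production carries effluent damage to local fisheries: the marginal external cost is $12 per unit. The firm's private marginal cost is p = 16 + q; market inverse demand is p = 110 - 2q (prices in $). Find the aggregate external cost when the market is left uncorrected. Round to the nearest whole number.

Market equilibrium (private): 16 + q = 110 - 2q → q_m = 31.3333.
Total external cost = MEC × q_m = 12 × 31.3333 = 375.9996.

$376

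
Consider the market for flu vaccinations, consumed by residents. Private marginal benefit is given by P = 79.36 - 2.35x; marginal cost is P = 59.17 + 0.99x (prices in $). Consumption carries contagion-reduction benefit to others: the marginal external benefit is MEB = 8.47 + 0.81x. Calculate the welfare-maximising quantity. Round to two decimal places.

x* = 11.33

Social marginal benefit = demand + MEB = 87.83 - 1.54x.
Set SMB = MC: 87.83 - 1.54x = 59.17 + 0.99x → x* = 11.3281.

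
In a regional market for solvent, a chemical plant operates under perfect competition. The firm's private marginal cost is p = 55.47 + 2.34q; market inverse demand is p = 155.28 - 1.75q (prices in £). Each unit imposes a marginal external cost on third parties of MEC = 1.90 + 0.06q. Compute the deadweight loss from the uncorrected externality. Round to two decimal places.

DWL = £1.36

Market equilibrium (private): 55.47 + 2.34q = 155.28 - 1.75q → q_m = 24.4034.
Social marginal cost = private MC + MEC = 57.37 + 2.40q.
Set SMC = demand: 57.37 + 2.40q = 155.28 - 1.75q → q* = 23.5928.
Height of the DWL triangle at q_m is SMC(q_m) − demand(q_m) = MEC(q_m) = 3.3642.
DWL = ½ × 0.8106 × 3.3642 = 1.3635.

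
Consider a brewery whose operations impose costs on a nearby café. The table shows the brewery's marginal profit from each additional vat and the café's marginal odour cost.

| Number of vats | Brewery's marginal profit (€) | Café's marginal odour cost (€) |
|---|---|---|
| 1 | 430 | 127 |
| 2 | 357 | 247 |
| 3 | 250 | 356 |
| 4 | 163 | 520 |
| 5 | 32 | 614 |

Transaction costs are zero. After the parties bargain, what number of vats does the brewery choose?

Bargaining reaches the level where marginal profit last exceeds marginal odour cost.
That holds through level 2 (357 ≥ 247) but not at 3 (250 < 356).

2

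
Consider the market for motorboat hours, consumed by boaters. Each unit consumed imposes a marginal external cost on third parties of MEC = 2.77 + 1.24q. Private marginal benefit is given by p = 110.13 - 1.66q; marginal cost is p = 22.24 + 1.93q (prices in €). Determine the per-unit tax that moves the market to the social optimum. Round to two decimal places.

tax = €24.62 per unit

Social marginal benefit = demand − MEC = 107.36 - 2.90q.
Set SMB = MC: 107.36 - 2.90q = 22.24 + 1.93q → q* = 17.6232.
The Pigouvian tax equals MEC at q*: 2.77 + 1.24×17.6232 = 24.6228.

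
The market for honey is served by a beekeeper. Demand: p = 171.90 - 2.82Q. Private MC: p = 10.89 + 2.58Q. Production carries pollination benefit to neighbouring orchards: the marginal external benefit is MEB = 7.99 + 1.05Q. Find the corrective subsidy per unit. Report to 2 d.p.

subsidy = 48.78 per unit

Social marginal cost = private MC − MEB = 2.90 + 1.53Q.
Set SMC = demand: 2.90 + 1.53Q = 171.90 - 2.82Q → Q* = 38.8506.
The Pigouvian subsidy equals MEB at Q*: 7.99 + 1.05×38.8506 = 48.7831.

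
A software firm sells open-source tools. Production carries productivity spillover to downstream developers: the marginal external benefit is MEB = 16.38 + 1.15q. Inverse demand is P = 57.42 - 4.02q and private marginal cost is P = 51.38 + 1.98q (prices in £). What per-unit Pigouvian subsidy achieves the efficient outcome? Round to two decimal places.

Social marginal cost = private MC − MEB = 35.00 + 0.83q.
Set SMC = demand: 35.00 + 0.83q = 57.42 - 4.02q → q* = 4.6227.
The Pigouvian subsidy equals MEB at q*: 16.38 + 1.15×4.6227 = 21.6961.

subsidy = £21.70 per unit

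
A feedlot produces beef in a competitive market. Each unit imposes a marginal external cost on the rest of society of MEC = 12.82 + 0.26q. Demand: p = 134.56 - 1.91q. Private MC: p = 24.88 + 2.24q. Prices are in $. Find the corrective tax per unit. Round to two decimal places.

tax = $18.53 per unit

Social marginal cost = private MC + MEC = 37.70 + 2.50q.
Set SMC = demand: 37.70 + 2.50q = 134.56 - 1.91q → q* = 21.9637.
The Pigouvian tax equals MEC at q*: 12.82 + 0.26×21.9637 = 18.5306.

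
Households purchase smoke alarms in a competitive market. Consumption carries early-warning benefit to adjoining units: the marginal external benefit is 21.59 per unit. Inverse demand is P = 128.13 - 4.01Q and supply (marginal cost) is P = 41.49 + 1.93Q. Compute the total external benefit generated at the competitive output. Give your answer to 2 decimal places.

314.91

Market equilibrium (private): 41.49 + 1.93Q = 128.13 - 4.01Q → Q_m = 14.5859.
Total external benefit = MEB × Q_m = 21.59 × 14.5859 = 314.9096.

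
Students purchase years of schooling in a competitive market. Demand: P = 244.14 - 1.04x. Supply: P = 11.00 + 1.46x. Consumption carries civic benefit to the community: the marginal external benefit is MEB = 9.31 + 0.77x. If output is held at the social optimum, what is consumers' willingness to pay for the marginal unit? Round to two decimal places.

P = 98.39

Social marginal benefit = demand + MEB = 253.45 - 0.27x.
Set SMB = MC: 253.45 - 0.27x = 11.00 + 1.46x → x* = 140.1445.
Consumer price on the demand curve at x*: 244.14 − 1.04×140.1445 = 98.3897.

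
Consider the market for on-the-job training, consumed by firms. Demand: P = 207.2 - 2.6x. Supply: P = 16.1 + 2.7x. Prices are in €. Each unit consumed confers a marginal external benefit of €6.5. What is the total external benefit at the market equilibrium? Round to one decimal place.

€234.4

Market equilibrium (private): 16.1 + 2.7x = 207.2 - 2.6x → x_m = 36.0566.
Total external benefit = MEB × x_m = 6.5 × 36.0566 = 234.3679.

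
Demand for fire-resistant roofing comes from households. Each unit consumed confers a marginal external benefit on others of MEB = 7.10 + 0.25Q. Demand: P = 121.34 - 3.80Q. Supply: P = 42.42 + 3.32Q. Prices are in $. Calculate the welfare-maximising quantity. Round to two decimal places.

Social marginal benefit = demand + MEB = 128.44 - 3.55Q.
Set SMB = MC: 128.44 - 3.55Q = 42.42 + 3.32Q → Q* = 12.5211.

Q* = 12.52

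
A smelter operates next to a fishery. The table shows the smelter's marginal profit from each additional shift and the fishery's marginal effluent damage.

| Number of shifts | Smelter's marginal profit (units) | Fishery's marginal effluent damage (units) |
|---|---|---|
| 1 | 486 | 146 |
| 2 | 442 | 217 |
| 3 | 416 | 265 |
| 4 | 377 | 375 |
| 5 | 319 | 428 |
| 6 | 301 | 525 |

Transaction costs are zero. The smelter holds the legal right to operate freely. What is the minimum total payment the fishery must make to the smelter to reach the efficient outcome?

620

Left alone the smelter would choose level 6 (marginal profit stays positive).
Efficient level: k* = 4 (marginal profit ≥ marginal effluent damage through 4).
The fishery must at least cover the smelter's forgone profit from cutting 6→4: 319 + 301 = 620.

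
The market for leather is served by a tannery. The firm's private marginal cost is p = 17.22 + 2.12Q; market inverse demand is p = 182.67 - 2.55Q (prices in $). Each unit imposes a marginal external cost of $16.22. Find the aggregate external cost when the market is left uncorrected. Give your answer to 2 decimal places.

$574.65

Market equilibrium (private): 17.22 + 2.12Q = 182.67 - 2.55Q → Q_m = 35.4283.
Total external cost = MEC × Q_m = 16.22 × 35.4283 = 574.6470.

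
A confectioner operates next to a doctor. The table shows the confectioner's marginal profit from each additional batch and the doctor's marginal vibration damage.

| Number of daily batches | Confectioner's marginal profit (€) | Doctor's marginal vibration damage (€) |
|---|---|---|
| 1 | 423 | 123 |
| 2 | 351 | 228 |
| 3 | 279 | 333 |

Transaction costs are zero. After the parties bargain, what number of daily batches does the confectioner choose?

2

Bargaining reaches the level where marginal profit last exceeds marginal vibration damage.
That holds through level 2 (351 ≥ 228) but not at 3 (279 < 333).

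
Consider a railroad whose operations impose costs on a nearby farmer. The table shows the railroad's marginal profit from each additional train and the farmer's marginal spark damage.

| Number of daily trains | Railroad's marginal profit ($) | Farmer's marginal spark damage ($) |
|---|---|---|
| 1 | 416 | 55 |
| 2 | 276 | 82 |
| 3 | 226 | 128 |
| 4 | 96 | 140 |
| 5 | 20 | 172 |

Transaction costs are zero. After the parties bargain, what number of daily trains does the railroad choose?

3

Bargaining reaches the level where marginal profit last exceeds marginal spark damage.
That holds through level 3 (226 ≥ 128) but not at 4 (96 < 140).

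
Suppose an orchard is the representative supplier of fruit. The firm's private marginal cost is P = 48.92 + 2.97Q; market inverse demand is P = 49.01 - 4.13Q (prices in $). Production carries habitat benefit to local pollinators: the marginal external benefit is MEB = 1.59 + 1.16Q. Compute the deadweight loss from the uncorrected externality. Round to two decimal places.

DWL = $0.22

Market equilibrium (private): 48.92 + 2.97Q = 49.01 - 4.13Q → Q_m = 0.0127.
Social marginal cost = private MC − MEB = 47.33 + 1.81Q.
Set SMC = demand: 47.33 + 1.81Q = 49.01 - 4.13Q → Q* = 0.2828.
Between Q* and Q_m the wedge demand − SMC runs linearly from 0 to MEB(Q_m), so the loss is a triangle.
DWL = ½ × 0.2701 × 1.6047 = 0.2167.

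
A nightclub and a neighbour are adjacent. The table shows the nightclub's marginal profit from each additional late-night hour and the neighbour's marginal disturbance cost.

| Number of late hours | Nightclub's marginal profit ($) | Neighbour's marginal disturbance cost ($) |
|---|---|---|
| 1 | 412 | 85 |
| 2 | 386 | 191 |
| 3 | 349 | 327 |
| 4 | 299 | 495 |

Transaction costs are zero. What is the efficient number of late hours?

Bargaining reaches the level where marginal profit last exceeds marginal disturbance cost.
That holds through level 3 (349 ≥ 327) but not at 4 (299 < 495).

3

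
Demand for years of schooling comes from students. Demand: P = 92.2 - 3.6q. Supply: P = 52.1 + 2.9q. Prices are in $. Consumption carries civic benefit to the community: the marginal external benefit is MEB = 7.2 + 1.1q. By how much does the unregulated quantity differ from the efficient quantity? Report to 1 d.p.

2.6 units

Market equilibrium (private): 52.1 + 2.9q = 92.2 - 3.6q → q_m = 6.1692.
Social marginal benefit = demand + MEB = 99.4 - 2.5q.
Set SMB = MC: 99.4 - 2.5q = 52.1 + 2.9q → q* = 8.7593.
Gap = |6.1692 − 8.7593| = 2.5901.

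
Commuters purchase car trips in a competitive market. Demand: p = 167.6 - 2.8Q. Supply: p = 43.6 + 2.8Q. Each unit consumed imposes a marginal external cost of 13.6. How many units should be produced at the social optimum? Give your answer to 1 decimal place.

Social marginal benefit = demand − MEC = 154.0 - 2.8Q.
Set SMB = MC: 154.0 - 2.8Q = 43.6 + 2.8Q → Q* = 19.7143.

Q* = 19.7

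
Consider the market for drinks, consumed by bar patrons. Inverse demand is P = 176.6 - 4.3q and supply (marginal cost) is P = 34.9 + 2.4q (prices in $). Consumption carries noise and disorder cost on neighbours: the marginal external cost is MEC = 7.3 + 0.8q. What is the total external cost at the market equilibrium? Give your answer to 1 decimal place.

Market equilibrium (private): 34.9 + 2.4q = 176.6 - 4.3q → q_m = 21.1493.
Total external cost = ∫₀^{q_m} (7.3 + 0.8q) dq = 7.3×21.1493 + ½×0.8×21.1493² = 333.3070.

$333.3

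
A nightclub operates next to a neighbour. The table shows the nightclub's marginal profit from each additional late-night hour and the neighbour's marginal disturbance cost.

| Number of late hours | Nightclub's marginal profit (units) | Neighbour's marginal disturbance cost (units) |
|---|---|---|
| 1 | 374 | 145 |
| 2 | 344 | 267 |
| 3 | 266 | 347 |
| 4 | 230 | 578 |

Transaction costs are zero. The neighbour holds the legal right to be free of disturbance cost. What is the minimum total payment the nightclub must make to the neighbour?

412

Efficient level: marginal profit ≥ marginal disturbance cost through level 2, so k* = 2.
With the neighbour holding the right, the nightclub must at least compensate total damage at k*: 145 + 267 = 412.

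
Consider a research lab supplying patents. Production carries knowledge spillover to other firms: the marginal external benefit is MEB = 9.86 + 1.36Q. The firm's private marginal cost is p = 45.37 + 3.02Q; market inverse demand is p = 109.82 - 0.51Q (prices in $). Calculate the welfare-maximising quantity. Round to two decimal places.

Q* = 34.24

Social marginal cost = private MC − MEB = 35.51 + 1.66Q.
Set SMC = demand: 35.51 + 1.66Q = 109.82 - 0.51Q → Q* = 34.2442.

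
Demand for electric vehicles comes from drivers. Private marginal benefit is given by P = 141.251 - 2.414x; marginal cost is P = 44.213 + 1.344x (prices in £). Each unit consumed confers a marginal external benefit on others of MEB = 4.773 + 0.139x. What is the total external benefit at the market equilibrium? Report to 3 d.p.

£169.587

Market equilibrium (private): 44.213 + 1.344x = 141.251 - 2.414x → x_m = 25.8217.
Total external benefit = ∫₀^{x_m} (4.773 + 0.139x) dx = 4.773×25.8217 + ½×0.139×25.8217² = 169.5868.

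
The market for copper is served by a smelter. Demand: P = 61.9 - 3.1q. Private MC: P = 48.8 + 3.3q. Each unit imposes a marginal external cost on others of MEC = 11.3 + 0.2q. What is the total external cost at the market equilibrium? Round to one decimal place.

Market equilibrium (private): 48.8 + 3.3q = 61.9 - 3.1q → q_m = 2.0469.
Total external cost = ∫₀^{q_m} (11.3 + 0.2q) dq = 11.3×2.0469 + ½×0.2×2.0469² = 23.5489.

23.5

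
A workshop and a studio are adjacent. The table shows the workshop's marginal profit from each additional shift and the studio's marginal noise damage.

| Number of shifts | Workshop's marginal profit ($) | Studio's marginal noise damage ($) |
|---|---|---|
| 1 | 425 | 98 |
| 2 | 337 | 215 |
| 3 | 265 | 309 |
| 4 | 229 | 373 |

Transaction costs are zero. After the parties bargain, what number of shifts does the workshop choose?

Bargaining reaches the level where marginal profit last exceeds marginal noise damage.
That holds through level 2 (337 ≥ 215) but not at 3 (265 < 309).

2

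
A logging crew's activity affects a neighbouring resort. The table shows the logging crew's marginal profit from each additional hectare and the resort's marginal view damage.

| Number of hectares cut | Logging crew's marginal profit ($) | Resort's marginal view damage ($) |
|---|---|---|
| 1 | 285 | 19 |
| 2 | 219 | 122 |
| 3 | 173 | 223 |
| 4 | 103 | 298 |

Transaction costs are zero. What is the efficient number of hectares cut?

Bargaining reaches the level where marginal profit last exceeds marginal view damage.
That holds through level 2 (219 ≥ 122) but not at 3 (173 < 223).

2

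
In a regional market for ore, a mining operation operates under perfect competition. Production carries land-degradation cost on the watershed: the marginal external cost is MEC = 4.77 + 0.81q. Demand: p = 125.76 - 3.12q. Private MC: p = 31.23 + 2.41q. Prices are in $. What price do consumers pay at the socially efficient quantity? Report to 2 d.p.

Social marginal cost = private MC + MEC = 36.00 + 3.22q.
Set SMC = demand: 36.00 + 3.22q = 125.76 - 3.12q → q* = 14.1577.
Consumer price on the demand curve at q*: 125.76 − 3.12×14.1577 = 81.5880.

P = $81.59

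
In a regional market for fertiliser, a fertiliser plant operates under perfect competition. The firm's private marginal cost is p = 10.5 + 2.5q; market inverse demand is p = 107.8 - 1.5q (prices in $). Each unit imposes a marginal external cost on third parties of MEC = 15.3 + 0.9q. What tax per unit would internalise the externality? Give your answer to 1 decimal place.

Social marginal cost = private MC + MEC = 25.8 + 3.4q.
Set SMC = demand: 25.8 + 3.4q = 107.8 - 1.5q → q* = 16.7347.
The Pigouvian tax equals MEC at q*: 15.3 + 0.9×16.7347 = 30.3612.

tax = $30.4 per unit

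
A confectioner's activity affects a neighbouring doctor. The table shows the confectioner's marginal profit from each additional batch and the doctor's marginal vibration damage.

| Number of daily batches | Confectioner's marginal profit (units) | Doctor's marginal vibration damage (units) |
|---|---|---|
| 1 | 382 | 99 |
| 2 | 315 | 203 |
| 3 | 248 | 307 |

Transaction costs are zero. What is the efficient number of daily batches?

Bargaining reaches the level where marginal profit last exceeds marginal vibration damage.
That holds through level 2 (315 ≥ 203) but not at 3 (248 < 307).

2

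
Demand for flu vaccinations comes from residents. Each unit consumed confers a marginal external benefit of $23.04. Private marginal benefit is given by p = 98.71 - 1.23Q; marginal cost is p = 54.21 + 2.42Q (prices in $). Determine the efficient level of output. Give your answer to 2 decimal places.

Social marginal benefit = demand + MEB = 121.75 - 1.23Q.
Set SMB = MC: 121.75 - 1.23Q = 54.21 + 2.42Q → Q* = 18.5041.

Q* = 18.50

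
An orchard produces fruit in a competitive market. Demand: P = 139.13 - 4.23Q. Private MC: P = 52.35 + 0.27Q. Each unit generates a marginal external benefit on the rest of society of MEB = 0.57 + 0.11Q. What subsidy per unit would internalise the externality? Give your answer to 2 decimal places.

Social marginal cost = private MC − MEB = 51.78 + 0.16Q.
Set SMC = demand: 51.78 + 0.16Q = 139.13 - 4.23Q → Q* = 19.8975.
The Pigouvian subsidy equals MEB at Q*: 0.57 + 0.11×19.8975 = 2.7587.

subsidy = 2.76 per unit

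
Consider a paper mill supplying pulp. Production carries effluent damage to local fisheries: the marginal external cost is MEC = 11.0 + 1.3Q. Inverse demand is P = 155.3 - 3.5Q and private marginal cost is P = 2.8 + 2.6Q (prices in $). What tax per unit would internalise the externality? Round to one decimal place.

tax = $35.9 per unit

Social marginal cost = private MC + MEC = 13.8 + 3.9Q.
Set SMC = demand: 13.8 + 3.9Q = 155.3 - 3.5Q → Q* = 19.1216.
The Pigouvian tax equals MEC at Q*: 11.0 + 1.3×19.1216 = 35.8581.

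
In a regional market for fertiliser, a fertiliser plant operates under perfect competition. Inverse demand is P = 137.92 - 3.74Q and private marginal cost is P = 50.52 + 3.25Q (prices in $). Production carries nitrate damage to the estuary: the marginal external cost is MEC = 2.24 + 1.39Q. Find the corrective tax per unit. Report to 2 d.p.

Social marginal cost = private MC + MEC = 52.76 + 4.64Q.
Set SMC = demand: 52.76 + 4.64Q = 137.92 - 3.74Q → Q* = 10.1623.
The Pigouvian tax equals MEC at Q*: 2.24 + 1.39×10.1623 = 16.3656.

tax = $16.37 per unit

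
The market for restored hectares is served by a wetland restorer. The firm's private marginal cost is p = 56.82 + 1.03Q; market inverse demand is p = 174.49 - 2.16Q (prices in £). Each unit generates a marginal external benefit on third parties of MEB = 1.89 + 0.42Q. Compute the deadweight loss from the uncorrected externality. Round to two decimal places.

DWL = £54.54

Market equilibrium (private): 56.82 + 1.03Q = 174.49 - 2.16Q → Q_m = 36.8871.
Social marginal cost = private MC − MEB = 54.93 + 0.61Q.
Set SMC = demand: 54.93 + 0.61Q = 174.49 - 2.16Q → Q* = 43.1625.
Between Q* and Q_m the wedge demand − SMC runs linearly from 0 to MEB(Q_m), so the loss is a triangle.
DWL = ½ × 6.2754 × 17.3826 = 54.5414.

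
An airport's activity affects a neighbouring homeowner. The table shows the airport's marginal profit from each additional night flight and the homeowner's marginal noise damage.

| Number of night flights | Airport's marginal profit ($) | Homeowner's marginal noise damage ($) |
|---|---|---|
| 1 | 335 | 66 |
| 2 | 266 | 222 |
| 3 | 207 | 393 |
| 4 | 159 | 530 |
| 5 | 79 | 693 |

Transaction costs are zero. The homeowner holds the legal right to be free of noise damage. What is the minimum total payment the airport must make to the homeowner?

$288

Efficient level: marginal profit ≥ marginal noise damage through level 2, so k* = 2.
With the homeowner holding the right, the airport must at least compensate total damage at k*: 66 + 222 = 288.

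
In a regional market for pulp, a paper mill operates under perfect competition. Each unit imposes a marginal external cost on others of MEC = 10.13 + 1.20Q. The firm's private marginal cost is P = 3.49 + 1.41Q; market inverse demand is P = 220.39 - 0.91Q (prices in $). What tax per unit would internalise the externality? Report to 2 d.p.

Social marginal cost = private MC + MEC = 13.62 + 2.61Q.
Set SMC = demand: 13.62 + 2.61Q = 220.39 - 0.91Q → Q* = 58.7415.
The Pigouvian tax equals MEC at Q*: 10.13 + 1.20×58.7415 = 80.6198.

tax = $80.62 per unit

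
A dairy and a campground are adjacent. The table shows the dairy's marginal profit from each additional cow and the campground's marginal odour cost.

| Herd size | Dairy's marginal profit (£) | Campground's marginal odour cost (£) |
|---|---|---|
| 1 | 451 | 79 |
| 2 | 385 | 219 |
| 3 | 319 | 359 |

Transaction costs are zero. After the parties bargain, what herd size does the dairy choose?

Bargaining reaches the level where marginal profit last exceeds marginal odour cost.
That holds through level 2 (385 ≥ 219) but not at 3 (319 < 359).

2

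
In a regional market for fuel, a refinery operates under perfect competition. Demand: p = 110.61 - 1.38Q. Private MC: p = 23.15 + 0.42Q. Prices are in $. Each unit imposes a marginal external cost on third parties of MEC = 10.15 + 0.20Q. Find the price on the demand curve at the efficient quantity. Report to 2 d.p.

P = $57.27

Social marginal cost = private MC + MEC = 33.30 + 0.62Q.
Set SMC = demand: 33.30 + 0.62Q = 110.61 - 1.38Q → Q* = 38.6550.
Consumer price on the demand curve at Q*: 110.61 − 1.38×38.6550 = 57.2661.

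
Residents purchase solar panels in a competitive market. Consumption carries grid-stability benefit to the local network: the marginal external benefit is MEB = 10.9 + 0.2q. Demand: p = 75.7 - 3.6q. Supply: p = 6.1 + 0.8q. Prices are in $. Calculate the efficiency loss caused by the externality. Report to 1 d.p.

DWL = $23.5

Market equilibrium (private): 6.1 + 0.8q = 75.7 - 3.6q → q_m = 15.8182.
Social marginal benefit = demand + MEB = 86.6 - 3.4q.
Set SMB = MC: 86.6 - 3.4q = 6.1 + 0.8q → q* = 19.1667.
The loss is the area between SMB and MC from q* to q_m; with linear curves that's a triangle of height MEB(q_m).
DWL = ½ × 3.3485 × 14.0636 = 23.5460.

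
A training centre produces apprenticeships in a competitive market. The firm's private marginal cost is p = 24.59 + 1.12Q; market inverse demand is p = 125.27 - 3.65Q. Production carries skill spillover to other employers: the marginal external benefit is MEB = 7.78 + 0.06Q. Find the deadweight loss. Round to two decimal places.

Market equilibrium (private): 24.59 + 1.12Q = 125.27 - 3.65Q → Q_m = 21.1069.
Social marginal cost = private MC − MEB = 16.81 + 1.06Q.
Set SMC = demand: 16.81 + 1.06Q = 125.27 - 3.65Q → Q* = 23.0276.
The welfare-loss triangle has base |Q_m − Q*| and height MEB(Q_m) (the vertical gap between SMC and demand is zero at Q* and MEB at Q_m).
DWL = ½ × 1.9207 × 9.0464 = 8.6877.

DWL = 8.69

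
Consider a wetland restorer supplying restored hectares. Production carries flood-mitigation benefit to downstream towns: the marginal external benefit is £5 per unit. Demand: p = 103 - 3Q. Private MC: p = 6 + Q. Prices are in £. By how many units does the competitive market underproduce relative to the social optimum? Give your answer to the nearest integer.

Market equilibrium (private): 6 + Q = 103 - 3Q → Q_m = 24.2500.
Social marginal cost = private MC − MEB = 1 + Q.
Set SMC = demand: 1 + Q = 103 - 3Q → Q* = 25.5000.
Gap = |24.2500 − 25.5000| = 1.2500.

1 units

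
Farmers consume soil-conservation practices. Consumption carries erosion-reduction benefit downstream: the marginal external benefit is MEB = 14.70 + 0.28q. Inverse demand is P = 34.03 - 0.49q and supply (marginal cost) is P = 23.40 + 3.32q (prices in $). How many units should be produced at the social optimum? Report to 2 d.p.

q* = 7.18

Social marginal benefit = demand + MEB = 48.73 - 0.21q.
Set SMB = MC: 48.73 - 0.21q = 23.40 + 3.32q → q* = 7.1756.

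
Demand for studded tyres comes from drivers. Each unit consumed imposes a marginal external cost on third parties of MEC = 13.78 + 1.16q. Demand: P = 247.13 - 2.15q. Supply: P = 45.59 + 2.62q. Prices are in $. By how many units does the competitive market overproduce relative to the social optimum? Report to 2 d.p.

10.59 units

Market equilibrium (private): 45.59 + 2.62q = 247.13 - 2.15q → q_m = 42.2516.
Social marginal benefit = demand − MEC = 233.35 - 3.31q.
Set SMB = MC: 233.35 - 3.31q = 45.59 + 2.62q → q* = 31.6627.
Gap = |42.2516 − 31.6627| = 10.5889.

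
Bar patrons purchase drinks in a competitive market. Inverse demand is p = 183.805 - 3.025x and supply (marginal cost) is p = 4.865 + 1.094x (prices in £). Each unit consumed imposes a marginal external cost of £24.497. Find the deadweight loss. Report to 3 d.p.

Market equilibrium (private): 4.865 + 1.094x = 183.805 - 3.025x → x_m = 43.4426.
Social marginal benefit = demand − MEC = 159.308 - 3.025x.
Set SMB = MC: 159.308 - 3.025x = 4.865 + 1.094x → x* = 37.4953.
The loss is the area between SMB and MC from x* to x_m; with linear curves that's a triangle of height MEC(x_m).
DWL = ½ × 5.9473 × 24.4970 = 72.8455.

DWL = £72.846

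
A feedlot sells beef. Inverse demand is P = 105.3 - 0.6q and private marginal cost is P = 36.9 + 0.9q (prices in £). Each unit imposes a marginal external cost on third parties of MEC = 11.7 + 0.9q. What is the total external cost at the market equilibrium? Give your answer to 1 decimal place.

Market equilibrium (private): 36.9 + 0.9q = 105.3 - 0.6q → q_m = 45.6000.
Total external cost = ∫₀^{q_m} (11.7 + 0.9q) dq = 11.7×45.6000 + ½×0.9×45.6000² = 1469.2320.

£1469.2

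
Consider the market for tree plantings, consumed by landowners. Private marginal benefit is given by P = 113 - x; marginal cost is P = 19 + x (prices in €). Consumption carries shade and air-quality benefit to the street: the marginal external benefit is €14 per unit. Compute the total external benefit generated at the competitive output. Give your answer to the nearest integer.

€658

Market equilibrium (private): 19 + x = 113 - x → x_m = 47.0000.
Total external benefit = MEB × x_m = 14 × 47.0000 = 658.0000.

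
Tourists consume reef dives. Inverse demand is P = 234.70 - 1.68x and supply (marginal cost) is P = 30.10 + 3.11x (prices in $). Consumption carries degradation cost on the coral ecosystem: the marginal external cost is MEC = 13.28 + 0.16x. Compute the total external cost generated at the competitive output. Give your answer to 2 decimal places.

$713.20

Market equilibrium (private): 30.10 + 3.11x = 234.70 - 1.68x → x_m = 42.7140.
Total external cost = ∫₀^{x_m} (13.28 + 0.16x) dx = 13.28×42.7140 + ½×0.16×42.7140² = 713.2008.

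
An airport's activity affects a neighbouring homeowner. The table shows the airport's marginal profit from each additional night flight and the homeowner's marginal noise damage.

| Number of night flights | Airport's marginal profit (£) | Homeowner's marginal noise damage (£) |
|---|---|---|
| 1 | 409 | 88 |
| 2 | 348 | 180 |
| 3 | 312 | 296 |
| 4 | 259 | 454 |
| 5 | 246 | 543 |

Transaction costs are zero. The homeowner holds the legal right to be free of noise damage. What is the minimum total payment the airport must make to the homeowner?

£564

Efficient level: marginal profit ≥ marginal noise damage through level 3, so k* = 3.
With the homeowner holding the right, the airport must at least compensate total damage at k*: 88 + 180 + 296 = 564.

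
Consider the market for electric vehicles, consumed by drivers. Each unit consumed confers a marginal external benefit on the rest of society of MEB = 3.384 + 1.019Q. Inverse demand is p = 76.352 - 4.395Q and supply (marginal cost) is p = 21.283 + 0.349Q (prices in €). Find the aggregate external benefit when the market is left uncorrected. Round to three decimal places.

€107.936

Market equilibrium (private): 21.283 + 0.349Q = 76.352 - 4.395Q → Q_m = 11.6081.
Total external benefit = ∫₀^{Q_m} (3.384 + 1.019Q) dQ = 3.384×11.6081 + ½×1.019×11.6081² = 107.9359.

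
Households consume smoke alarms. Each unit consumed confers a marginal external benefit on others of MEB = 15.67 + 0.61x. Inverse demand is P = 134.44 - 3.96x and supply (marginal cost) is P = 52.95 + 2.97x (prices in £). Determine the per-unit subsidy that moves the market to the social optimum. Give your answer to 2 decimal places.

Social marginal benefit = demand + MEB = 150.11 - 3.35x.
Set SMB = MC: 150.11 - 3.35x = 52.95 + 2.97x → x* = 15.3734.
The Pigouvian subsidy equals MEB at x*: 15.67 + 0.61×15.3734 = 25.0478.

subsidy = £25.05 per unit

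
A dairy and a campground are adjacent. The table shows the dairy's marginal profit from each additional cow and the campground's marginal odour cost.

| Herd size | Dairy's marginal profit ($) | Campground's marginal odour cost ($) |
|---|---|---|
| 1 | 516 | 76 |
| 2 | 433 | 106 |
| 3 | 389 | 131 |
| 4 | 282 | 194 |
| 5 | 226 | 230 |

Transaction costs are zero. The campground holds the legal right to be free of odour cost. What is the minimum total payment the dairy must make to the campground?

$507

Efficient level: marginal profit ≥ marginal odour cost through level 4, so k* = 4.
With the campground holding the right, the dairy must at least compensate total damage at k*: 76 + 106 + 131 + 194 = 507.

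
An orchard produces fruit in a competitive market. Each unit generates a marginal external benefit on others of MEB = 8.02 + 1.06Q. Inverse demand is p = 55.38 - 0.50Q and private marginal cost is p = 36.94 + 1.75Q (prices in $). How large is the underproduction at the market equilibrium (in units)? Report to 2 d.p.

Market equilibrium (private): 36.94 + 1.75Q = 55.38 - 0.50Q → Q_m = 8.1956.
Social marginal cost = private MC − MEB = 28.92 + 0.69Q.
Set SMC = demand: 28.92 + 0.69Q = 55.38 - 0.50Q → Q* = 22.2353.
Gap = |8.1956 − 22.2353| = 14.0397.

14.04 units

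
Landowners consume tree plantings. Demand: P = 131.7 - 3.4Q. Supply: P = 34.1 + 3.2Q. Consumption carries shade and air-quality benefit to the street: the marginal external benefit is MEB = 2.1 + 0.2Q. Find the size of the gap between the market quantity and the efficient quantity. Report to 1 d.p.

0.8 units

Market equilibrium (private): 34.1 + 3.2Q = 131.7 - 3.4Q → Q_m = 14.7879.
Social marginal benefit = demand + MEB = 133.8 - 3.2Q.
Set SMB = MC: 133.8 - 3.2Q = 34.1 + 3.2Q → Q* = 15.5781.
Gap = |14.7879 − 15.5781| = 0.7902.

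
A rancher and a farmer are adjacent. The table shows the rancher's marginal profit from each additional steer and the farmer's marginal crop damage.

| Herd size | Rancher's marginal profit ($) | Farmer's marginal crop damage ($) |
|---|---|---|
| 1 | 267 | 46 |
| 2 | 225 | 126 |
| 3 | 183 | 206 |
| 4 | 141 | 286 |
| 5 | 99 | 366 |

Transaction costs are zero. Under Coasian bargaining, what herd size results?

Bargaining reaches the level where marginal profit last exceeds marginal crop damage.
That holds through level 2 (225 ≥ 126) but not at 3 (183 < 206).

2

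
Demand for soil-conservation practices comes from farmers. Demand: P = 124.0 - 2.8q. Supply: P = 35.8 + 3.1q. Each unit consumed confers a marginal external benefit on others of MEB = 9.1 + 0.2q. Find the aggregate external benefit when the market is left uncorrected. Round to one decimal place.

Market equilibrium (private): 35.8 + 3.1q = 124.0 - 2.8q → q_m = 14.9492.
Total external benefit = ∫₀^{q_m} (9.1 + 0.2q) dq = 9.1×14.9492 + ½×0.2×14.9492² = 158.3856.

158.4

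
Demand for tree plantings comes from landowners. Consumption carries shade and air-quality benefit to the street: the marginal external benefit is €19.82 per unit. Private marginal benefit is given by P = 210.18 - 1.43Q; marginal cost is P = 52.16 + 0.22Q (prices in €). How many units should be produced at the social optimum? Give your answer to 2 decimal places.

Q* = 107.78

Social marginal benefit = demand + MEB = 230.00 - 1.43Q.
Set SMB = MC: 230.00 - 1.43Q = 52.16 + 0.22Q → Q* = 107.7818.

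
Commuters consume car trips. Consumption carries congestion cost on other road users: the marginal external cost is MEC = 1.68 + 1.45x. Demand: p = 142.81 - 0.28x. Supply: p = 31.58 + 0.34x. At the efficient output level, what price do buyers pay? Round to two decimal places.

Social marginal benefit = demand − MEC = 141.13 - 1.73x.
Set SMB = MC: 141.13 - 1.73x = 31.58 + 0.34x → x* = 52.9227.
Consumer price on the demand curve at x*: 142.81 − 0.28×52.9227 = 127.9916.

P = 127.99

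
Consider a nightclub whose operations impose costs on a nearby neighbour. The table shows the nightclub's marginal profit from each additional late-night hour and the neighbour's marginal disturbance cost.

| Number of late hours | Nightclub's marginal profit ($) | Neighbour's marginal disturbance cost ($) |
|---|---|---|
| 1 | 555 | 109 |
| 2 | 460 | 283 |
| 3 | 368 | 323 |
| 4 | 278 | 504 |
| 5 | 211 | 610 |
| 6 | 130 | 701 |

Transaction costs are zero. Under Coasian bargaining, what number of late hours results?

3

Bargaining reaches the level where marginal profit last exceeds marginal disturbance cost.
That holds through level 3 (368 ≥ 323) but not at 4 (278 < 504).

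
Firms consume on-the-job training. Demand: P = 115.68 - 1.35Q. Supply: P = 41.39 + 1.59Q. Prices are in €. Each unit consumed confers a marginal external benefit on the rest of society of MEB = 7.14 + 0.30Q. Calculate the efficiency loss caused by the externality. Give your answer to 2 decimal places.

Market equilibrium (private): 41.39 + 1.59Q = 115.68 - 1.35Q → Q_m = 25.2687.
Social marginal benefit = demand + MEB = 122.82 - 1.05Q.
Set SMB = MC: 122.82 - 1.05Q = 41.39 + 1.59Q → Q* = 30.8447.
The welfare-loss triangle has base |Q_m − Q*| and height MEB(Q_m) (the vertical gap between SMB and MC is zero at Q* and MEB at Q_m).
DWL = ½ × 5.5760 × 14.7206 = 41.0410.

DWL = €41.04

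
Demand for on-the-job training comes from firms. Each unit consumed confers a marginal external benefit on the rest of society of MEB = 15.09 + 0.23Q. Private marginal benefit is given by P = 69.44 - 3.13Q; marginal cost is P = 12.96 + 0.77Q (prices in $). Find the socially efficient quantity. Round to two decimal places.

Social marginal benefit = demand + MEB = 84.53 - 2.90Q.
Set SMB = MC: 84.53 - 2.90Q = 12.96 + 0.77Q → Q* = 19.5014.

Q* = 19.50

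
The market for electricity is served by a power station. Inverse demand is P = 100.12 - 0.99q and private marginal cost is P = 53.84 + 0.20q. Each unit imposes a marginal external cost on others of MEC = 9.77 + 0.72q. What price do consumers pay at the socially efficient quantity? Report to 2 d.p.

P = 81.20

Social marginal cost = private MC + MEC = 63.61 + 0.92q.
Set SMC = demand: 63.61 + 0.92q = 100.12 - 0.99q → q* = 19.1152.
Consumer price on the demand curve at q*: 100.12 − 0.99×19.1152 = 81.1960.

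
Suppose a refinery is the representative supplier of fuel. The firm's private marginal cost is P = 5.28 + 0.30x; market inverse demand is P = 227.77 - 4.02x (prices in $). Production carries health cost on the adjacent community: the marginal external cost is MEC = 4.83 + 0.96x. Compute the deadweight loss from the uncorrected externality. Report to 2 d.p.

DWL = $278.93

Market equilibrium (private): 5.28 + 0.30x = 227.77 - 4.02x → x_m = 51.5023.
Social marginal cost = private MC + MEC = 10.11 + 1.26x.
Set SMC = demand: 10.11 + 1.26x = 227.77 - 4.02x → x* = 41.2235.
Height of the DWL triangle at x_m is SMC(x_m) − demand(x_m) = MEC(x_m) = 54.2722.
DWL = ½ × 10.2788 × 54.2722 = 278.9265.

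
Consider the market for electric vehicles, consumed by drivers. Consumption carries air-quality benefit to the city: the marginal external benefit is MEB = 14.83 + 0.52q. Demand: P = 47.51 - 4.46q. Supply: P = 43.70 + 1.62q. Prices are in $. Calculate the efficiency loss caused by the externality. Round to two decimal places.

Market equilibrium (private): 43.70 + 1.62q = 47.51 - 4.46q → q_m = 0.6266.
Social marginal benefit = demand + MEB = 62.34 - 3.94q.
Set SMB = MC: 62.34 - 3.94q = 43.70 + 1.62q → q* = 3.3525.
Height of the DWL triangle at q_m is SMB(q_m) − MC(q_m) = MEB(q_m) = 15.1559.
DWL = ½ × 2.7259 × 15.1559 = 20.6567.

DWL = $20.66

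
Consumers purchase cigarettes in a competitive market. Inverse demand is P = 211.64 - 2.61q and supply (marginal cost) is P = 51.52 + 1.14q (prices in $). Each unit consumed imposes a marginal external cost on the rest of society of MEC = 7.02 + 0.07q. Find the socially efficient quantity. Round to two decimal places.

Social marginal benefit = demand − MEC = 204.62 - 2.68q.
Set SMB = MC: 204.62 - 2.68q = 51.52 + 1.14q → q* = 40.0785.

q* = 40.08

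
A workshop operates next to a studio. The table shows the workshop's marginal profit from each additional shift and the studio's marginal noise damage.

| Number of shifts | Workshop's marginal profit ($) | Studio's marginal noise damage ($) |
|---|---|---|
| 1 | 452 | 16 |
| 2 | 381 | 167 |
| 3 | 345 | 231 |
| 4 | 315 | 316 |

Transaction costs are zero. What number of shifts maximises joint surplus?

Bargaining reaches the level where marginal profit last exceeds marginal noise damage.
That holds through level 3 (345 ≥ 231) but not at 4 (315 < 316).

3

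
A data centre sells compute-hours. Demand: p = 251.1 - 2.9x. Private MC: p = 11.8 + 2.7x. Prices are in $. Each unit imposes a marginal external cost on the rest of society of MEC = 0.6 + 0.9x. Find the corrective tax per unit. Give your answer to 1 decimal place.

tax = $33.7 per unit

Social marginal cost = private MC + MEC = 12.4 + 3.6x.
Set SMC = demand: 12.4 + 3.6x = 251.1 - 2.9x → x* = 36.7231.
The Pigouvian tax equals MEC at x*: 0.6 + 0.9×36.7231 = 33.6508.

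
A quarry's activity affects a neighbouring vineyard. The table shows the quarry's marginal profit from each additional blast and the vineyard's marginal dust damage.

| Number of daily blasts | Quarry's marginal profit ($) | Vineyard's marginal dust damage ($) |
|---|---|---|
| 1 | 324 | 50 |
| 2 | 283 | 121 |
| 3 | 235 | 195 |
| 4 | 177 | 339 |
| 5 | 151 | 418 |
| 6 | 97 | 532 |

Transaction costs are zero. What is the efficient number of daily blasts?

3

Bargaining reaches the level where marginal profit last exceeds marginal dust damage.
That holds through level 3 (235 ≥ 195) but not at 4 (177 < 339).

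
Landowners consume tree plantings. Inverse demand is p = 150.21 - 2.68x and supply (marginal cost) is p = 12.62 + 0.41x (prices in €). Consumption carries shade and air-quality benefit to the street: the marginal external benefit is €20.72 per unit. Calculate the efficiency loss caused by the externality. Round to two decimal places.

DWL = €69.47

Market equilibrium (private): 12.62 + 0.41x = 150.21 - 2.68x → x_m = 44.5275.
Social marginal benefit = demand + MEB = 170.93 - 2.68x.
Set SMB = MC: 170.93 - 2.68x = 12.62 + 0.41x → x* = 51.2330.
The welfare-loss triangle has base |x_m − x*| and height MEB(x_m) (the vertical gap between SMB and MC is zero at x* and MEB at x_m).
DWL = ½ × 6.7055 × 20.7200 = 69.4690.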